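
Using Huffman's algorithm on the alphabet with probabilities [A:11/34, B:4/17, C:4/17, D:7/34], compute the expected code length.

Huffman tree construction:
Combine smallest probabilities repeatedly
Resulting codes:
  A: 11 (length 2)
  B: 01 (length 2)
  C: 10 (length 2)
  D: 00 (length 2)
Average length = Σ p(s) × length(s) = 2.0000 bits


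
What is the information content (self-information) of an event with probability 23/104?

Information content I(x) = -log₂(p(x))
I = -log₂(23/104) = -log₂(0.2212)
I = 2.1769 bits


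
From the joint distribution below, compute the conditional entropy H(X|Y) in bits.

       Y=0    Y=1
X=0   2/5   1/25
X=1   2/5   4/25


H(X|Y) = Σ_y p(y) H(X|Y=y)
  p(Y=0) = 4/5, H(X|Y=0) = 1.0000
  p(Y=1) = 1/5, H(X|Y=1) = 0.7219
H(X|Y) = 0.8000×1.0000 + 0.2000×0.7219 = 0.9444 bits


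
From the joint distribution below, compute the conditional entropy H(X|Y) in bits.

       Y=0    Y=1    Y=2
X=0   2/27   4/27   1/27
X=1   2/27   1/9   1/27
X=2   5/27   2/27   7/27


H(X|Y) = Σ_y p(y) H(X|Y=y)
  p(Y=0) = 1/3, H(X|Y=0) = 1.4355
  p(Y=1) = 1/3, H(X|Y=1) = 1.5305
  p(Y=2) = 1/3, H(X|Y=2) = 0.9864
H(X|Y) = 0.3333×1.4355 + 0.3333×1.5305 + 0.3333×0.9864 = 1.3175 bits


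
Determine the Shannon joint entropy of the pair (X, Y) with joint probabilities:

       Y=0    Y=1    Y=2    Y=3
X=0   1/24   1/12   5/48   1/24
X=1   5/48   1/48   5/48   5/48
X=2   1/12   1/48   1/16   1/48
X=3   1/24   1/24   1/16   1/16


H(X,Y) = -Σ p(x,y) log₂ p(x,y)
  p(0,0)=1/24: -0.0417 × log₂(0.0417) = 0.1910
  p(0,1)=1/12: -0.0833 × log₂(0.0833) = 0.2987
  p(0,2)=5/48: -0.1042 × log₂(0.1042) = 0.3399
  p(0,3)=1/24: -0.0417 × log₂(0.0417) = 0.1910
  p(1,0)=5/48: -0.1042 × log₂(0.1042) = 0.3399
  p(1,1)=1/48: -0.0208 × log₂(0.0208) = 0.1164
  p(1,2)=5/48: -0.1042 × log₂(0.1042) = 0.3399
  p(1,3)=5/48: -0.1042 × log₂(0.1042) = 0.3399
  p(2,0)=1/12: -0.0833 × log₂(0.0833) = 0.2987
  p(2,1)=1/48: -0.0208 × log₂(0.0208) = 0.1164
  p(2,2)=1/16: -0.0625 × log₂(0.0625) = 0.2500
  p(2,3)=1/48: -0.0208 × log₂(0.0208) = 0.1164
  p(3,0)=1/24: -0.0417 × log₂(0.0417) = 0.1910
  p(3,1)=1/24: -0.0417 × log₂(0.0417) = 0.1910
  p(3,2)=1/16: -0.0625 × log₂(0.0625) = 0.2500
  p(3,3)=1/16: -0.0625 × log₂(0.0625) = 0.2500
H(X,Y) = 3.8203 bits


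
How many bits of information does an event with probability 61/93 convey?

Information content I(x) = -log₂(p(x))
I = -log₂(61/93) = -log₂(0.6559)
I = 0.6084 bits


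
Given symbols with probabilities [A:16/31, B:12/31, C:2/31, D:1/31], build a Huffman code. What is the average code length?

Huffman tree construction:
Combine smallest probabilities repeatedly
Resulting codes:
  A: 1 (length 1)
  B: 01 (length 2)
  C: 001 (length 3)
  D: 000 (length 3)
Average length = Σ p(s) × length(s) = 1.5806 bits


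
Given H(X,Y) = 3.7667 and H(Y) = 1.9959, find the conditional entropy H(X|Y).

Chain rule: H(X,Y) = H(X|Y) + H(Y)
H(X|Y) = H(X,Y) - H(Y) = 3.7667 - 1.9959 = 1.7708 bits


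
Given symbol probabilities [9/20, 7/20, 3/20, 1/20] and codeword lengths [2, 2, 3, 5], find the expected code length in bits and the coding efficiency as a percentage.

Average length L = Σ p_i × l_i = 2.3000 bits
Entropy H = 1.6751 bits
Efficiency η = H/L × 100% = 72.83%


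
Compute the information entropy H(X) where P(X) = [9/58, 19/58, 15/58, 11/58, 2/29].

H(X) = -Σ p(x) log₂ p(x)
  -9/58 × log₂(9/58) = 0.4171
  -19/58 × log₂(19/58) = 0.5274
  -15/58 × log₂(15/58) = 0.5046
  -11/58 × log₂(11/58) = 0.4549
  -2/29 × log₂(2/29) = 0.2661
H(X) = 2.1701 bits


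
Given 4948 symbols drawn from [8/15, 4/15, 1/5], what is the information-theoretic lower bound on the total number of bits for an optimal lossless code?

Entropy H = 1.4566 bits/symbol
Minimum bits = H × n = 1.4566 × 4948
= 7207.08 bits


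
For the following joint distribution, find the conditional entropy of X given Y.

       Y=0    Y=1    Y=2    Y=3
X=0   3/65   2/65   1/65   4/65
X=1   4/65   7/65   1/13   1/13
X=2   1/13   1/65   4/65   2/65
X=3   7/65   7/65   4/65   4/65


H(X|Y) = Σ_y p(y) H(X|Y=y)
  p(Y=0) = 19/65, H(X|Y=0) = 1.9313
  p(Y=1) = 17/65, H(X|Y=1) = 1.6579
  p(Y=2) = 14/65, H(X|Y=2) = 1.8352
  p(Y=3) = 3/13, H(X|Y=3) = 1.9329
H(X|Y) = 0.2923×1.9313 + 0.2615×1.6579 + 0.2154×1.8352 + 0.2308×1.9329 = 1.8395 bits


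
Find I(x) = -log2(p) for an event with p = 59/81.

Information content I(x) = -log₂(p(x))
I = -log₂(59/81) = -log₂(0.7284)
I = 0.4572 bits


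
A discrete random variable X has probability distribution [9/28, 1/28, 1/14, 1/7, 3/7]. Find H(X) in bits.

H(X) = -Σ p(x) log₂ p(x)
  -9/28 × log₂(9/28) = 0.5263
  -1/28 × log₂(1/28) = 0.1717
  -1/14 × log₂(1/14) = 0.2720
  -1/7 × log₂(1/7) = 0.4011
  -3/7 × log₂(3/7) = 0.5239
H(X) = 1.8949 bits


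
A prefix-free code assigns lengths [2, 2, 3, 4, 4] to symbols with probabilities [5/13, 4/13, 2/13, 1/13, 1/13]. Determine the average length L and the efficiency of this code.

Average length L = Σ p_i × l_i = 2.4615 bits
Entropy H = 2.0382 bits
Efficiency η = H/L × 100% = 82.80%


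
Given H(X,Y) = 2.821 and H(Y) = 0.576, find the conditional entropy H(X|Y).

Chain rule: H(X,Y) = H(X|Y) + H(Y)
H(X|Y) = H(X,Y) - H(Y) = 2.821 - 0.576 = 2.245 bits


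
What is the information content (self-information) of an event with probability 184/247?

Information content I(x) = -log₂(p(x))
I = -log₂(184/247) = -log₂(0.7449)
I = 0.4248 bits


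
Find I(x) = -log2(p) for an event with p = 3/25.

Information content I(x) = -log₂(p(x))
I = -log₂(3/25) = -log₂(0.1200)
I = 3.0589 bits


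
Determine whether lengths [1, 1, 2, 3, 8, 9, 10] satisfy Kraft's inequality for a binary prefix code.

Kraft inequality: Σ 2^(-l_i) ≤ 1 for prefix-free code
Calculating: 2^(-1) + 2^(-1) + 2^(-2) + 2^(-3) + 2^(-8) + 2^(-9) + 2^(-10)
= 0.5 + 0.5 + 0.25 + 0.125 + 0.00390625 + 0.001953125 + 0.0009765625
= 1.3818
Since 1.3818 > 1, prefix-free code does not exist


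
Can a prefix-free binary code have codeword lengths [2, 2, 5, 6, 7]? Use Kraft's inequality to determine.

Kraft inequality: Σ 2^(-l_i) ≤ 1 for prefix-free code
Calculating: 2^(-2) + 2^(-2) + 2^(-5) + 2^(-6) + 2^(-7)
= 0.25 + 0.25 + 0.03125 + 0.015625 + 0.0078125
= 0.5547
Since 0.5547 ≤ 1, prefix-free code exists


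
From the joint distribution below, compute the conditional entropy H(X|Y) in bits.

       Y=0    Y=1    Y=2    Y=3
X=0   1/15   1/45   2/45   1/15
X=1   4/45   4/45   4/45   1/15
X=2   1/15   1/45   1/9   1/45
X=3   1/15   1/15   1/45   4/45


H(X|Y) = Σ_y p(y) H(X|Y=y)
  p(Y=0) = 13/45, H(X|Y=0) = 1.9878
  p(Y=1) = 1/5, H(X|Y=1) = 1.7527
  p(Y=2) = 4/15, H(X|Y=2) = 1.7842
  p(Y=3) = 11/45, H(X|Y=3) = 1.8676
H(X|Y) = 0.2889×1.9878 + 0.2000×1.7527 + 0.2667×1.7842 + 0.2444×1.8676 = 1.8571 bits


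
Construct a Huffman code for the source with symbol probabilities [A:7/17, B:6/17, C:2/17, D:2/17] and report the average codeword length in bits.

Huffman tree construction:
Combine smallest probabilities repeatedly
Resulting codes:
  A: 0 (length 1)
  B: 11 (length 2)
  C: 100 (length 3)
  D: 101 (length 3)
Average length = Σ p(s) × length(s) = 1.8235 bits


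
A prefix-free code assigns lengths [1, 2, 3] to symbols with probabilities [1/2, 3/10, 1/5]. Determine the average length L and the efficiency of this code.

Average length L = Σ p_i × l_i = 1.7000 bits
Entropy H = 1.4855 bits
Efficiency η = H/L × 100% = 87.38%


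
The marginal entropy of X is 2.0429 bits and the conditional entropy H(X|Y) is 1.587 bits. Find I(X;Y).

I(X;Y) = H(X) - H(X|Y)
I(X;Y) = 2.0429 - 1.587 = 0.4559 bits


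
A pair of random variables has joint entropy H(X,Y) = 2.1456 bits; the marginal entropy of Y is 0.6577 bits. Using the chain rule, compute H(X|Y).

Chain rule: H(X,Y) = H(X|Y) + H(Y)
H(X|Y) = H(X,Y) - H(Y) = 2.1456 - 0.6577 = 1.4879 bits


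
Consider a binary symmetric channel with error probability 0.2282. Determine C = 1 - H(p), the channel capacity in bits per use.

For BSC with error probability p:
C = 1 - H(p) where H(p) is binary entropy
H(0.2282) = -0.2282 × log₂(0.2282) - 0.7718 × log₂(0.7718)
H(p) = 0.7749
C = 1 - 0.7749 = 0.2251 bits/use


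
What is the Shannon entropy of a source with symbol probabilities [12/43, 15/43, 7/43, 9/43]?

H(X) = -Σ p(x) log₂ p(x)
  -12/43 × log₂(12/43) = 0.5139
  -15/43 × log₂(15/43) = 0.5300
  -7/43 × log₂(7/43) = 0.4263
  -9/43 × log₂(9/43) = 0.4723
H(X) = 1.9425 bits


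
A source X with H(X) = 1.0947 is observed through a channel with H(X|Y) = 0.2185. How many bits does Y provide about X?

I(X;Y) = H(X) - H(X|Y)
I(X;Y) = 1.0947 - 0.2185 = 0.8762 bits


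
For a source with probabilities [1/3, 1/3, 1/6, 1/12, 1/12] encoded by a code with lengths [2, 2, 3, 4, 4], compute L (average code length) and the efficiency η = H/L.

Average length L = Σ p_i × l_i = 2.5000 bits
Entropy H = 2.0850 bits
Efficiency η = H/L × 100% = 83.40%


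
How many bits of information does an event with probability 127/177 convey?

Information content I(x) = -log₂(p(x))
I = -log₂(127/177) = -log₂(0.7175)
I = 0.4789 bits


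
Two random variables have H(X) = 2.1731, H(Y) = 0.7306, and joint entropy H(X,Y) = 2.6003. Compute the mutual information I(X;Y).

I(X;Y) = H(X) + H(Y) - H(X,Y)
I(X;Y) = 2.1731 + 0.7306 - 2.6003 = 0.3034 bits


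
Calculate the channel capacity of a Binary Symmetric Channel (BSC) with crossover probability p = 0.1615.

For BSC with error probability p:
C = 1 - H(p) where H(p) is binary entropy
H(0.1615) = -0.1615 × log₂(0.1615) - 0.8385 × log₂(0.8385)
H(p) = 0.6379
C = 1 - 0.6379 = 0.3621 bits/use


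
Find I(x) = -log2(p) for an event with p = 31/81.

Information content I(x) = -log₂(p(x))
I = -log₂(31/81) = -log₂(0.3827)
I = 1.3857 bits


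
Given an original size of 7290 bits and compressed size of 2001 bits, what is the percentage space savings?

Space savings = (1 - Compressed/Original) × 100%
= (1 - 2001/7290) × 100%
= 72.55%


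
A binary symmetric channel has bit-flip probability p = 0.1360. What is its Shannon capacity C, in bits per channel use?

For BSC with error probability p:
C = 1 - H(p) where H(p) is binary entropy
H(0.1360) = -0.1360 × log₂(0.1360) - 0.8640 × log₂(0.8640)
H(p) = 0.5737
C = 1 - 0.5737 = 0.4263 bits/use


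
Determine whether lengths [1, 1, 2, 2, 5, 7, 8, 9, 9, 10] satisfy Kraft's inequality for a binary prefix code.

Kraft inequality: Σ 2^(-l_i) ≤ 1 for prefix-free code
Calculating: 2^(-1) + 2^(-1) + 2^(-2) + 2^(-2) + 2^(-5) + 2^(-7) + 2^(-8) + 2^(-9) + 2^(-9) + 2^(-10)
= 0.5 + 0.5 + 0.25 + 0.25 + 0.03125 + 0.0078125 + 0.00390625 + 0.001953125 + 0.001953125 + 0.0009765625
= 1.5479
Since 1.5479 > 1, prefix-free code does not exist


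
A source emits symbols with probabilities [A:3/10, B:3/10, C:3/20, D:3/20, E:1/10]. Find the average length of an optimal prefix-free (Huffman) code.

Huffman tree construction:
Combine smallest probabilities repeatedly
Resulting codes:
  A: 10 (length 2)
  B: 11 (length 2)
  C: 011 (length 3)
  D: 00 (length 2)
  E: 010 (length 3)
Average length = Σ p(s) × length(s) = 2.2500 bits


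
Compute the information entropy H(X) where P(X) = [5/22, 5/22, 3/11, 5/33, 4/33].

H(X) = -Σ p(x) log₂ p(x)
  -5/22 × log₂(5/22) = 0.4858
  -5/22 × log₂(5/22) = 0.4858
  -3/11 × log₂(3/11) = 0.5112
  -5/33 × log₂(5/33) = 0.4125
  -4/33 × log₂(4/33) = 0.3690
H(X) = 2.2643 bits


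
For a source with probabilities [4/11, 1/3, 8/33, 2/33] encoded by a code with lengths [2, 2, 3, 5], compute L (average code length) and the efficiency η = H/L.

Average length L = Σ p_i × l_i = 2.4242 bits
Entropy H = 1.7997 bits
Efficiency η = H/L × 100% = 74.24%


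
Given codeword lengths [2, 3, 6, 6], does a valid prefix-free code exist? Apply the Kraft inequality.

Kraft inequality: Σ 2^(-l_i) ≤ 1 for prefix-free code
Calculating: 2^(-2) + 2^(-3) + 2^(-6) + 2^(-6)
= 0.25 + 0.125 + 0.015625 + 0.015625
= 0.4062
Since 0.4062 ≤ 1, prefix-free code exists


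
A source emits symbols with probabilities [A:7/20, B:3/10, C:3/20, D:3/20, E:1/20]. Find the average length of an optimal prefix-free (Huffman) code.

Huffman tree construction:
Combine smallest probabilities repeatedly
Resulting codes:
  A: 11 (length 2)
  B: 10 (length 2)
  C: 011 (length 3)
  D: 00 (length 2)
  E: 010 (length 3)
Average length = Σ p(s) × length(s) = 2.2000 bits


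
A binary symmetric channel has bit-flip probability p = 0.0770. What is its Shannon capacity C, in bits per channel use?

For BSC with error probability p:
C = 1 - H(p) where H(p) is binary entropy
H(0.0770) = -0.0770 × log₂(0.0770) - 0.9230 × log₂(0.9230)
H(p) = 0.3915
C = 1 - 0.3915 = 0.6085 bits/use


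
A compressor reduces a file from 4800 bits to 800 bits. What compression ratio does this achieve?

Compression ratio = Original / Compressed
= 4800 / 800 = 6.00:1


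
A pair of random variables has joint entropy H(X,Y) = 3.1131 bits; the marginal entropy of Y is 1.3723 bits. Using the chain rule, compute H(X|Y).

Chain rule: H(X,Y) = H(X|Y) + H(Y)
H(X|Y) = H(X,Y) - H(Y) = 3.1131 - 1.3723 = 1.7408 bits


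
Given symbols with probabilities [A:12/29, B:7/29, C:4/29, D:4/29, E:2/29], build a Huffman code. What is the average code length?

Huffman tree construction:
Combine smallest probabilities repeatedly
Resulting codes:
  A: 0 (length 1)
  B: 10 (length 2)
  C: 1111 (length 4)
  D: 110 (length 3)
  E: 1110 (length 4)
Average length = Σ p(s) × length(s) = 2.1379 bits


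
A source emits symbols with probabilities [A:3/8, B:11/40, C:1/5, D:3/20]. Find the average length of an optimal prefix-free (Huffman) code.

Huffman tree construction:
Combine smallest probabilities repeatedly
Resulting codes:
  A: 0 (length 1)
  B: 10 (length 2)
  C: 111 (length 3)
  D: 110 (length 3)
Average length = Σ p(s) × length(s) = 1.9750 bits


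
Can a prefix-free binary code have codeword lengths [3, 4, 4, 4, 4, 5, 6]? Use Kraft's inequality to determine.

Kraft inequality: Σ 2^(-l_i) ≤ 1 for prefix-free code
Calculating: 2^(-3) + 2^(-4) + 2^(-4) + 2^(-4) + 2^(-4) + 2^(-5) + 2^(-6)
= 0.125 + 0.0625 + 0.0625 + 0.0625 + 0.0625 + 0.03125 + 0.015625
= 0.4219
Since 0.4219 ≤ 1, prefix-free code exists


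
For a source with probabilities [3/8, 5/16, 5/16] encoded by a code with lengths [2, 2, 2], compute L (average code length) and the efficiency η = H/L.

Average length L = Σ p_i × l_i = 2.0000 bits
Entropy H = 1.5794 bits
Efficiency η = H/L × 100% = 78.97%


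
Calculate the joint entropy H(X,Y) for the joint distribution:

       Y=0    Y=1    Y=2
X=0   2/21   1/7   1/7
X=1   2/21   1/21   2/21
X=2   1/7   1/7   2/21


H(X,Y) = -Σ p(x,y) log₂ p(x,y)
  p(0,0)=2/21: -0.0952 × log₂(0.0952) = 0.3231
  p(0,1)=1/7: -0.1429 × log₂(0.1429) = 0.4011
  p(0,2)=1/7: -0.1429 × log₂(0.1429) = 0.4011
  p(1,0)=2/21: -0.0952 × log₂(0.0952) = 0.3231
  p(1,1)=1/21: -0.0476 × log₂(0.0476) = 0.2092
  p(1,2)=2/21: -0.0952 × log₂(0.0952) = 0.3231
  p(2,0)=1/7: -0.1429 × log₂(0.1429) = 0.4011
  p(2,1)=1/7: -0.1429 × log₂(0.1429) = 0.4011
  p(2,2)=2/21: -0.0952 × log₂(0.0952) = 0.3231
H(X,Y) = 3.1057 bits


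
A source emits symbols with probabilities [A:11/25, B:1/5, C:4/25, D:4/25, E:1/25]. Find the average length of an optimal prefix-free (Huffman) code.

Huffman tree construction:
Combine smallest probabilities repeatedly
Resulting codes:
  A: 0 (length 1)
  B: 111 (length 3)
  C: 101 (length 3)
  D: 110 (length 3)
  E: 100 (length 3)
Average length = Σ p(s) × length(s) = 2.1200 bits


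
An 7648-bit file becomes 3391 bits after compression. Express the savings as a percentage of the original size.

Space savings = (1 - Compressed/Original) × 100%
= (1 - 3391/7648) × 100%
= 55.66%


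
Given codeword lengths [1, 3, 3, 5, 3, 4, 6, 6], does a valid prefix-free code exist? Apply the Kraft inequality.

Kraft inequality: Σ 2^(-l_i) ≤ 1 for prefix-free code
Calculating: 2^(-1) + 2^(-3) + 2^(-3) + 2^(-5) + 2^(-3) + 2^(-4) + 2^(-6) + 2^(-6)
= 0.5 + 0.125 + 0.125 + 0.03125 + 0.125 + 0.0625 + 0.015625 + 0.015625
= 1.0000
Since 1.0000 ≤ 1, prefix-free code exists


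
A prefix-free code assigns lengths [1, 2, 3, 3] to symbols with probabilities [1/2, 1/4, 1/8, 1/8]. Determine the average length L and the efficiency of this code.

Average length L = Σ p_i × l_i = 1.7500 bits
Entropy H = 1.7500 bits
Efficiency η = H/L × 100% = 100.00%


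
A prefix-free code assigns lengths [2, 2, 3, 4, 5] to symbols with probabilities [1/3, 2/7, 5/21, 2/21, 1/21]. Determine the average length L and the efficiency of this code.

Average length L = Σ p_i × l_i = 2.5714 bits
Entropy H = 2.0699 bits
Efficiency η = H/L × 100% = 80.50%


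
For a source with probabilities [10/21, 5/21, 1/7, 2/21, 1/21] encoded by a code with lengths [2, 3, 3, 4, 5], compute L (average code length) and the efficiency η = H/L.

Average length L = Σ p_i × l_i = 2.7143 bits
Entropy H = 1.9359 bits
Efficiency η = H/L × 100% = 71.32%


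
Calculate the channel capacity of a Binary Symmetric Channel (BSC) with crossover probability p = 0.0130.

For BSC with error probability p:
C = 1 - H(p) where H(p) is binary entropy
H(0.0130) = -0.0130 × log₂(0.0130) - 0.9870 × log₂(0.9870)
H(p) = 0.1001
C = 1 - 0.1001 = 0.8999 bits/use


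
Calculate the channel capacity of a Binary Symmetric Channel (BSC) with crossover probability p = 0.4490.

For BSC with error probability p:
C = 1 - H(p) where H(p) is binary entropy
H(0.4490) = -0.4490 × log₂(0.4490) - 0.5510 × log₂(0.5510)
H(p) = 0.9925
C = 1 - 0.9925 = 0.0075 bits/use


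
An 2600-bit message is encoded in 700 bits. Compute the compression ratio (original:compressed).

Compression ratio = Original / Compressed
= 2600 / 700 = 3.71:1


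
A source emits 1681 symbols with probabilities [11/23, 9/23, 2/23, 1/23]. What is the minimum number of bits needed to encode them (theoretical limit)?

Entropy H = 1.5417 bits/symbol
Minimum bits = H × n = 1.5417 × 1681
= 2591.58 bits


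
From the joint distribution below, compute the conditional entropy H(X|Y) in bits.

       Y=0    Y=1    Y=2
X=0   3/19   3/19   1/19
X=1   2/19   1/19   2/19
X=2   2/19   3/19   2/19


H(X|Y) = Σ_y p(y) H(X|Y=y)
  p(Y=0) = 7/19, H(X|Y=0) = 1.5567
  p(Y=1) = 7/19, H(X|Y=1) = 1.4488
  p(Y=2) = 5/19, H(X|Y=2) = 1.5219
H(X|Y) = 0.3684×1.5567 + 0.3684×1.4488 + 0.2632×1.5219 = 1.5078 bits


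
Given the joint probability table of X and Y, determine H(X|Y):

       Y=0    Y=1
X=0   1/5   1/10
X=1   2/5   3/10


H(X|Y) = Σ_y p(y) H(X|Y=y)
  p(Y=0) = 3/5, H(X|Y=0) = 0.9183
  p(Y=1) = 2/5, H(X|Y=1) = 0.8113
H(X|Y) = 0.6000×0.9183 + 0.4000×0.8113 = 0.8755 bits


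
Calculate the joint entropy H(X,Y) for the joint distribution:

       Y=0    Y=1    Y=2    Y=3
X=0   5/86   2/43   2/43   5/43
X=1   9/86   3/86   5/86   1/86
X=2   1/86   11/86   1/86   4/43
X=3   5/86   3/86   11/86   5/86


H(X,Y) = -Σ p(x,y) log₂ p(x,y)
  p(0,0)=5/86: -0.0581 × log₂(0.0581) = 0.2386
  p(0,1)=2/43: -0.0465 × log₂(0.0465) = 0.2059
  p(0,2)=2/43: -0.0465 × log₂(0.0465) = 0.2059
  p(0,3)=5/43: -0.1163 × log₂(0.1163) = 0.3610
  p(1,0)=9/86: -0.1047 × log₂(0.1047) = 0.3408
  p(1,1)=3/86: -0.0349 × log₂(0.0349) = 0.1689
  p(1,2)=5/86: -0.0581 × log₂(0.0581) = 0.2386
  p(1,3)=1/86: -0.0116 × log₂(0.0116) = 0.0747
  p(2,0)=1/86: -0.0116 × log₂(0.0116) = 0.0747
  p(2,1)=11/86: -0.1279 × log₂(0.1279) = 0.3795
  p(2,2)=1/86: -0.0116 × log₂(0.0116) = 0.0747
  p(2,3)=4/43: -0.0930 × log₂(0.0930) = 0.3187
  p(3,0)=5/86: -0.0581 × log₂(0.0581) = 0.2386
  p(3,1)=3/86: -0.0349 × log₂(0.0349) = 0.1689
  p(3,2)=11/86: -0.1279 × log₂(0.1279) = 0.3795
  p(3,3)=5/86: -0.0581 × log₂(0.0581) = 0.2386
H(X,Y) = 3.7076 bits


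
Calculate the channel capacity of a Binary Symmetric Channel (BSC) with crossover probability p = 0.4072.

For BSC with error probability p:
C = 1 - H(p) where H(p) is binary entropy
H(0.4072) = -0.4072 × log₂(0.4072) - 0.5928 × log₂(0.5928)
H(p) = 0.9750
C = 1 - 0.9750 = 0.0250 bits/use


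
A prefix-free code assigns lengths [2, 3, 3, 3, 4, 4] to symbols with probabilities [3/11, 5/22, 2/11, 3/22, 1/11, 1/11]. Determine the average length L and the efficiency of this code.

Average length L = Σ p_i × l_i = 2.9091 bits
Entropy H = 2.4651 bits
Efficiency η = H/L × 100% = 84.74%


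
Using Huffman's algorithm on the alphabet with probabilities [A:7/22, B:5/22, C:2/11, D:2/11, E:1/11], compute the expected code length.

Huffman tree construction:
Combine smallest probabilities repeatedly
Resulting codes:
  A: 11 (length 2)
  B: 01 (length 2)
  C: 101 (length 3)
  D: 00 (length 2)
  E: 100 (length 3)
Average length = Σ p(s) × length(s) = 2.2727 bits


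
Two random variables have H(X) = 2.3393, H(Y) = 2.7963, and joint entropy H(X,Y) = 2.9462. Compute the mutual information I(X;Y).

I(X;Y) = H(X) + H(Y) - H(X,Y)
I(X;Y) = 2.3393 + 2.7963 - 2.9462 = 2.1894 bits


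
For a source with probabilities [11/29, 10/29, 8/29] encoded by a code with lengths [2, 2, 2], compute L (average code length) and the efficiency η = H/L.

Average length L = Σ p_i × l_i = 2.0000 bits
Entropy H = 1.5727 bits
Efficiency η = H/L × 100% = 78.64%


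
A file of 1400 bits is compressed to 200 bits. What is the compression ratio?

Compression ratio = Original / Compressed
= 1400 / 200 = 7.00:1


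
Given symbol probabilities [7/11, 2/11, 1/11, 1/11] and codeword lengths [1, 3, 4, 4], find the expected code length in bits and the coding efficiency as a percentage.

Average length L = Σ p_i × l_i = 1.9091 bits
Entropy H = 1.4911 bits
Efficiency η = H/L × 100% = 78.11%


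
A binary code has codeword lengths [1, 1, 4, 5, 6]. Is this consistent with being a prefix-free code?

Kraft inequality: Σ 2^(-l_i) ≤ 1 for prefix-free code
Calculating: 2^(-1) + 2^(-1) + 2^(-4) + 2^(-5) + 2^(-6)
= 0.5 + 0.5 + 0.0625 + 0.03125 + 0.015625
= 1.1094
Since 1.1094 > 1, prefix-free code does not exist


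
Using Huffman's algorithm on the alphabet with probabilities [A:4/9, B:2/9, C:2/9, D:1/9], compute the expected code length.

Huffman tree construction:
Combine smallest probabilities repeatedly
Resulting codes:
  A: 0 (length 1)
  B: 111 (length 3)
  C: 10 (length 2)
  D: 110 (length 3)
Average length = Σ p(s) × length(s) = 1.8889 bits


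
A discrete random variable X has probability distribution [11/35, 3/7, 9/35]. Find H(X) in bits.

H(X) = -Σ p(x) log₂ p(x)
  -11/35 × log₂(11/35) = 0.5248
  -3/7 × log₂(3/7) = 0.5239
  -9/35 × log₂(9/35) = 0.5038
H(X) = 1.5525 bits


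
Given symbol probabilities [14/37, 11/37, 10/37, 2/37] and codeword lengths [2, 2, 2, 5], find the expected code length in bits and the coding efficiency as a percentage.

Average length L = Σ p_i × l_i = 2.1622 bits
Entropy H = 1.7885 bits
Efficiency η = H/L × 100% = 82.72%


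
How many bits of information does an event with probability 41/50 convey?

Information content I(x) = -log₂(p(x))
I = -log₂(41/50) = -log₂(0.8200)
I = 0.2863 bits


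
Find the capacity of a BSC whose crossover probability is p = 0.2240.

For BSC with error probability p:
C = 1 - H(p) where H(p) is binary entropy
H(0.2240) = -0.2240 × log₂(0.2240) - 0.7760 × log₂(0.7760)
H(p) = 0.7674
C = 1 - 0.7674 = 0.2326 bits/use


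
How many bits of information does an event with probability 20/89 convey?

Information content I(x) = -log₂(p(x))
I = -log₂(20/89) = -log₂(0.2247)
I = 2.1538 bits


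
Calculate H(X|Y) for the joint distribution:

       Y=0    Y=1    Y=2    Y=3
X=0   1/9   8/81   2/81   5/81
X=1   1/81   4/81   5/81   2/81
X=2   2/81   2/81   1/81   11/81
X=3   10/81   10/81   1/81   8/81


H(X|Y) = Σ_y p(y) H(X|Y=y)
  p(Y=0) = 22/81, H(X|Y=0) = 1.5618
  p(Y=1) = 8/27, H(X|Y=1) = 1.7842
  p(Y=2) = 1/9, H(X|Y=2) = 1.6577
  p(Y=3) = 26/81, H(X|Y=3) = 1.7903
H(X|Y) = 0.2716×1.5618 + 0.2963×1.7842 + 0.1111×1.6577 + 0.3210×1.7903 = 1.7117 bits


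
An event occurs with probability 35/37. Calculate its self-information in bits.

Information content I(x) = -log₂(p(x))
I = -log₂(35/37) = -log₂(0.9459)
I = 0.0802 bits


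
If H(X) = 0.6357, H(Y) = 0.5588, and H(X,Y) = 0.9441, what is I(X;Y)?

I(X;Y) = H(X) + H(Y) - H(X,Y)
I(X;Y) = 0.6357 + 0.5588 - 0.9441 = 0.2504 bits


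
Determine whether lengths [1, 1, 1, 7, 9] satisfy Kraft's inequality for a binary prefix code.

Kraft inequality: Σ 2^(-l_i) ≤ 1 for prefix-free code
Calculating: 2^(-1) + 2^(-1) + 2^(-1) + 2^(-7) + 2^(-9)
= 0.5 + 0.5 + 0.5 + 0.0078125 + 0.001953125
= 1.5098
Since 1.5098 > 1, prefix-free code does not exist


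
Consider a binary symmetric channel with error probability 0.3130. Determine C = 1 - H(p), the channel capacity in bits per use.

For BSC with error probability p:
C = 1 - H(p) where H(p) is binary entropy
H(0.3130) = -0.3130 × log₂(0.3130) - 0.6870 × log₂(0.6870)
H(p) = 0.8966
C = 1 - 0.8966 = 0.1034 bits/use


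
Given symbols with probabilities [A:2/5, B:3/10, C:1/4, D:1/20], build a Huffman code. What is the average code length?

Huffman tree construction:
Combine smallest probabilities repeatedly
Resulting codes:
  A: 0 (length 1)
  B: 10 (length 2)
  C: 111 (length 3)
  D: 110 (length 3)
Average length = Σ p(s) × length(s) = 1.9000 bits


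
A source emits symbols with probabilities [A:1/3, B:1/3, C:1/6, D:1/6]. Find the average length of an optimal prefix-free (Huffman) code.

Huffman tree construction:
Combine smallest probabilities repeatedly
Resulting codes:
  A: 10 (length 2)
  B: 11 (length 2)
  C: 00 (length 2)
  D: 01 (length 2)
Average length = Σ p(s) × length(s) = 2.0000 bits


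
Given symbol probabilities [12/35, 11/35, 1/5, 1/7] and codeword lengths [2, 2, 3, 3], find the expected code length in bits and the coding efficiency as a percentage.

Average length L = Σ p_i × l_i = 2.3429 bits
Entropy H = 1.9197 bits
Efficiency η = H/L × 100% = 81.94%


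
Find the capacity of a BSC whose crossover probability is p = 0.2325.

For BSC with error probability p:
C = 1 - H(p) where H(p) is binary entropy
H(0.2325) = -0.2325 × log₂(0.2325) - 0.7675 × log₂(0.7675)
H(p) = 0.7823
C = 1 - 0.7823 = 0.2177 bits/use


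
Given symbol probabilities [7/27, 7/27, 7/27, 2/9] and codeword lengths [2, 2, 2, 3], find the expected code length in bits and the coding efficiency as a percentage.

Average length L = Σ p_i × l_i = 2.2222 bits
Entropy H = 1.9970 bits
Efficiency η = H/L × 100% = 89.86%


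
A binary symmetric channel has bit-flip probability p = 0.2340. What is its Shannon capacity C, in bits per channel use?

For BSC with error probability p:
C = 1 - H(p) where H(p) is binary entropy
H(0.2340) = -0.2340 × log₂(0.2340) - 0.7660 × log₂(0.7660)
H(p) = 0.7849
C = 1 - 0.7849 = 0.2151 bits/use


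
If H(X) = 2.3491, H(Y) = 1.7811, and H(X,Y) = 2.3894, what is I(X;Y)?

I(X;Y) = H(X) + H(Y) - H(X,Y)
I(X;Y) = 2.3491 + 1.7811 - 2.3894 = 1.7408 bits


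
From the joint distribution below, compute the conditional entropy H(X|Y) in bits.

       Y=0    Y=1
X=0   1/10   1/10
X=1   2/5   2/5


H(X|Y) = Σ_y p(y) H(X|Y=y)
  p(Y=0) = 1/2, H(X|Y=0) = 0.7219
  p(Y=1) = 1/2, H(X|Y=1) = 0.7219
H(X|Y) = 0.5000×0.7219 + 0.5000×0.7219 = 0.7219 bits


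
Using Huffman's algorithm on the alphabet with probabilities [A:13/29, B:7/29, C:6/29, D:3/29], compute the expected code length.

Huffman tree construction:
Combine smallest probabilities repeatedly
Resulting codes:
  A: 0 (length 1)
  B: 10 (length 2)
  C: 111 (length 3)
  D: 110 (length 3)
Average length = Σ p(s) × length(s) = 1.8621 bits


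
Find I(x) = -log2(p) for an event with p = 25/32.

Information content I(x) = -log₂(p(x))
I = -log₂(25/32) = -log₂(0.7812)
I = 0.3561 bits


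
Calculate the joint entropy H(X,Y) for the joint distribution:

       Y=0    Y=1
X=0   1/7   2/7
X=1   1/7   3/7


H(X,Y) = -Σ p(x,y) log₂ p(x,y)
  p(0,0)=1/7: -0.1429 × log₂(0.1429) = 0.4011
  p(0,1)=2/7: -0.2857 × log₂(0.2857) = 0.5164
  p(1,0)=1/7: -0.1429 × log₂(0.1429) = 0.4011
  p(1,1)=3/7: -0.4286 × log₂(0.4286) = 0.5239
H(X,Y) = 1.8424 bits


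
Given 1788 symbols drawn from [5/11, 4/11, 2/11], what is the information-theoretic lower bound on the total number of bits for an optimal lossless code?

Entropy H = 1.4949 bits/symbol
Minimum bits = H × n = 1.4949 × 1788
= 2672.91 bits


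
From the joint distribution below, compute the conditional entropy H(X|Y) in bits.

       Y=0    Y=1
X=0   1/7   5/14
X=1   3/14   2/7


H(X|Y) = Σ_y p(y) H(X|Y=y)
  p(Y=0) = 5/14, H(X|Y=0) = 0.9710
  p(Y=1) = 9/14, H(X|Y=1) = 0.9911
H(X|Y) = 0.3571×0.9710 + 0.6429×0.9911 = 0.9839 bits


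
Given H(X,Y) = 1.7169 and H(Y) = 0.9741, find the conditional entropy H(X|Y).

Chain rule: H(X,Y) = H(X|Y) + H(Y)
H(X|Y) = H(X,Y) - H(Y) = 1.7169 - 0.9741 = 0.7428 bits


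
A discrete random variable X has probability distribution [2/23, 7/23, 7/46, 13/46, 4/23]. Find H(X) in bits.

H(X) = -Σ p(x) log₂ p(x)
  -2/23 × log₂(2/23) = 0.3064
  -7/23 × log₂(7/23) = 0.5223
  -7/46 × log₂(7/46) = 0.4133
  -13/46 × log₂(13/46) = 0.5152
  -4/23 × log₂(4/23) = 0.4389
H(X) = 2.1962 bits


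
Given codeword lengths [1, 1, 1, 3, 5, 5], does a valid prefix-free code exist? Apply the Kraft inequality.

Kraft inequality: Σ 2^(-l_i) ≤ 1 for prefix-free code
Calculating: 2^(-1) + 2^(-1) + 2^(-1) + 2^(-3) + 2^(-5) + 2^(-5)
= 0.5 + 0.5 + 0.5 + 0.125 + 0.03125 + 0.03125
= 1.6875
Since 1.6875 > 1, prefix-free code does not exist


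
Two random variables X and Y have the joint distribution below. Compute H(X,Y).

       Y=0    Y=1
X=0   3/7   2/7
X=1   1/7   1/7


H(X,Y) = -Σ p(x,y) log₂ p(x,y)
  p(0,0)=3/7: -0.4286 × log₂(0.4286) = 0.5239
  p(0,1)=2/7: -0.2857 × log₂(0.2857) = 0.5164
  p(1,0)=1/7: -0.1429 × log₂(0.1429) = 0.4011
  p(1,1)=1/7: -0.1429 × log₂(0.1429) = 0.4011
H(X,Y) = 1.8424 bits


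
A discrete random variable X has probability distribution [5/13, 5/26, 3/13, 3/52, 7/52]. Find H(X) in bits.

H(X) = -Σ p(x) log₂ p(x)
  -5/13 × log₂(5/13) = 0.5302
  -5/26 × log₂(5/26) = 0.4574
  -3/13 × log₂(3/13) = 0.4882
  -3/52 × log₂(3/52) = 0.2374
  -7/52 × log₂(7/52) = 0.3895
H(X) = 2.1027 bits


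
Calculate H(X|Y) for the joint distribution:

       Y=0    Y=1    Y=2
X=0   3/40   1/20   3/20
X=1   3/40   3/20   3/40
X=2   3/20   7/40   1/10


H(X|Y) = Σ_y p(y) H(X|Y=y)
  p(Y=0) = 3/10, H(X|Y=0) = 1.5000
  p(Y=1) = 3/8, H(X|Y=1) = 1.4295
  p(Y=2) = 13/40, H(X|Y=2) = 1.5262
H(X|Y) = 0.3000×1.5000 + 0.3750×1.4295 + 0.3250×1.5262 = 1.4821 bits


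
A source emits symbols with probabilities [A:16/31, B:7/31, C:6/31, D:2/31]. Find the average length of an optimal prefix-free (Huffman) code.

Huffman tree construction:
Combine smallest probabilities repeatedly
Resulting codes:
  A: 1 (length 1)
  B: 00 (length 2)
  C: 011 (length 3)
  D: 010 (length 3)
Average length = Σ p(s) × length(s) = 1.7419 bits


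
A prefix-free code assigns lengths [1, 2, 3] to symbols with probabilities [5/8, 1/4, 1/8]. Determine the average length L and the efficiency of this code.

Average length L = Σ p_i × l_i = 1.5000 bits
Entropy H = 1.2988 bits
Efficiency η = H/L × 100% = 86.59%


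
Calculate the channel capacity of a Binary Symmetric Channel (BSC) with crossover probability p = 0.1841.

For BSC with error probability p:
C = 1 - H(p) where H(p) is binary entropy
H(0.1841) = -0.1841 × log₂(0.1841) - 0.8159 × log₂(0.8159)
H(p) = 0.6890
C = 1 - 0.6890 = 0.3110 bits/use


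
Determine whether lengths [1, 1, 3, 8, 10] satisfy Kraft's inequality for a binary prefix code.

Kraft inequality: Σ 2^(-l_i) ≤ 1 for prefix-free code
Calculating: 2^(-1) + 2^(-1) + 2^(-3) + 2^(-8) + 2^(-10)
= 0.5 + 0.5 + 0.125 + 0.00390625 + 0.0009765625
= 1.1299
Since 1.1299 > 1, prefix-free code does not exist


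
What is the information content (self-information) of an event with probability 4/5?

Information content I(x) = -log₂(p(x))
I = -log₂(4/5) = -log₂(0.8000)
I = 0.3219 bits


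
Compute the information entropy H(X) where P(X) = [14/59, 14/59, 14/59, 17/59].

H(X) = -Σ p(x) log₂ p(x)
  -14/59 × log₂(14/59) = 0.4924
  -14/59 × log₂(14/59) = 0.4924
  -14/59 × log₂(14/59) = 0.4924
  -17/59 × log₂(17/59) = 0.5173
H(X) = 1.9946 bits


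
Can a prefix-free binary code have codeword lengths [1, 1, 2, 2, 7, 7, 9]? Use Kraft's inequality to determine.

Kraft inequality: Σ 2^(-l_i) ≤ 1 for prefix-free code
Calculating: 2^(-1) + 2^(-1) + 2^(-2) + 2^(-2) + 2^(-7) + 2^(-7) + 2^(-9)
= 0.5 + 0.5 + 0.25 + 0.25 + 0.0078125 + 0.0078125 + 0.001953125
= 1.5176
Since 1.5176 > 1, prefix-free code does not exist


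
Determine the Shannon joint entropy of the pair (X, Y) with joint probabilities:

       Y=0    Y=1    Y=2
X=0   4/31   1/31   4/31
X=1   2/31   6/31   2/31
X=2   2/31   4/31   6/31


H(X,Y) = -Σ p(x,y) log₂ p(x,y)
  p(0,0)=4/31: -0.1290 × log₂(0.1290) = 0.3812
  p(0,1)=1/31: -0.0323 × log₂(0.0323) = 0.1598
  p(0,2)=4/31: -0.1290 × log₂(0.1290) = 0.3812
  p(1,0)=2/31: -0.0645 × log₂(0.0645) = 0.2551
  p(1,1)=6/31: -0.1935 × log₂(0.1935) = 0.4586
  p(1,2)=2/31: -0.0645 × log₂(0.0645) = 0.2551
  p(2,0)=2/31: -0.0645 × log₂(0.0645) = 0.2551
  p(2,1)=4/31: -0.1290 × log₂(0.1290) = 0.3812
  p(2,2)=6/31: -0.1935 × log₂(0.1935) = 0.4586
H(X,Y) = 2.9858 bits


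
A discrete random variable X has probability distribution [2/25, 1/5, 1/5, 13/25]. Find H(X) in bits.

H(X) = -Σ p(x) log₂ p(x)
  -2/25 × log₂(2/25) = 0.2915
  -1/5 × log₂(1/5) = 0.4644
  -1/5 × log₂(1/5) = 0.4644
  -13/25 × log₂(13/25) = 0.4906
H(X) = 1.7109 bits


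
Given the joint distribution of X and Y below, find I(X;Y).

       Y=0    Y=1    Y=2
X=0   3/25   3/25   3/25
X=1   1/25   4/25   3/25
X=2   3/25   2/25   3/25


H(X) = 1.5827, H(Y) = 1.5755, H(X,Y) = 3.1027
I(X;Y) = H(X) + H(Y) - H(X,Y) = 0.0555 bits


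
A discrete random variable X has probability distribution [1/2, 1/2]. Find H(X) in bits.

H(X) = -Σ p(x) log₂ p(x)
  -1/2 × log₂(1/2) = 0.5000
  -1/2 × log₂(1/2) = 0.5000
H(X) = 1.0000 bits


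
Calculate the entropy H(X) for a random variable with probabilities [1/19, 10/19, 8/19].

H(X) = -Σ p(x) log₂ p(x)
  -1/19 × log₂(1/19) = 0.2236
  -10/19 × log₂(10/19) = 0.4874
  -8/19 × log₂(8/19) = 0.5254
H(X) = 1.2364 bits


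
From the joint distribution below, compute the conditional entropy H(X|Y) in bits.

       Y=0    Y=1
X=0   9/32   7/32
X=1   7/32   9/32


H(X|Y) = Σ_y p(y) H(X|Y=y)
  p(Y=0) = 1/2, H(X|Y=0) = 0.9887
  p(Y=1) = 1/2, H(X|Y=1) = 0.9887
H(X|Y) = 0.5000×0.9887 + 0.5000×0.9887 = 0.9887 bits


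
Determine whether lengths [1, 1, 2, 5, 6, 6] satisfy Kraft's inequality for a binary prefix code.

Kraft inequality: Σ 2^(-l_i) ≤ 1 for prefix-free code
Calculating: 2^(-1) + 2^(-1) + 2^(-2) + 2^(-5) + 2^(-6) + 2^(-6)
= 0.5 + 0.5 + 0.25 + 0.03125 + 0.015625 + 0.015625
= 1.3125
Since 1.3125 > 1, prefix-free code does not exist


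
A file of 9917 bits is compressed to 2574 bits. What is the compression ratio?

Compression ratio = Original / Compressed
= 9917 / 2574 = 3.85:1


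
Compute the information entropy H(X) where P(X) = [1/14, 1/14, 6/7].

H(X) = -Σ p(x) log₂ p(x)
  -1/14 × log₂(1/14) = 0.2720
  -1/14 × log₂(1/14) = 0.2720
  -6/7 × log₂(6/7) = 0.1906
H(X) = 0.7345 bits


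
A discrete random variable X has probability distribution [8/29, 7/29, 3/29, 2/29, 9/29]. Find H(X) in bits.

H(X) = -Σ p(x) log₂ p(x)
  -8/29 × log₂(8/29) = 0.5125
  -7/29 × log₂(7/29) = 0.4950
  -3/29 × log₂(3/29) = 0.3386
  -2/29 × log₂(2/29) = 0.2661
  -9/29 × log₂(9/29) = 0.5239
H(X) = 2.1361 bits


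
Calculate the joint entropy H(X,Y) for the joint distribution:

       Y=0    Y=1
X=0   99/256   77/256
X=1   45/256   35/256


H(X,Y) = -Σ p(x,y) log₂ p(x,y)
  p(0,0)=99/256: -0.3867 × log₂(0.3867) = 0.5301
  p(0,1)=77/256: -0.3008 × log₂(0.3008) = 0.5213
  p(1,0)=45/256: -0.1758 × log₂(0.1758) = 0.4409
  p(1,1)=35/256: -0.1367 × log₂(0.1367) = 0.3925
H(X,Y) = 1.8847 bits


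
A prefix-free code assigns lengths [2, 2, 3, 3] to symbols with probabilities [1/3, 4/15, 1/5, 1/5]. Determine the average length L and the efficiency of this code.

Average length L = Σ p_i × l_i = 2.4000 bits
Entropy H = 1.9656 bits
Efficiency η = H/L × 100% = 81.90%


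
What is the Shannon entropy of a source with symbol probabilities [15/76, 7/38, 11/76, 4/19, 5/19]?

H(X) = -Σ p(x) log₂ p(x)
  -15/76 × log₂(15/76) = 0.4620
  -7/38 × log₂(7/38) = 0.4496
  -11/76 × log₂(11/76) = 0.4036
  -4/19 × log₂(4/19) = 0.4732
  -5/19 × log₂(5/19) = 0.5068
H(X) = 2.2953 bits


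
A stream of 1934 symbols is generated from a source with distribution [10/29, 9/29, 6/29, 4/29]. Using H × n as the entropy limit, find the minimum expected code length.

Entropy H = 1.9180 bits/symbol
Minimum bits = H × n = 1.9180 × 1934
= 3709.48 bits


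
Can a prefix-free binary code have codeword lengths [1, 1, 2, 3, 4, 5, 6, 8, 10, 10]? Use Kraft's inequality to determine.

Kraft inequality: Σ 2^(-l_i) ≤ 1 for prefix-free code
Calculating: 2^(-1) + 2^(-1) + 2^(-2) + 2^(-3) + 2^(-4) + 2^(-5) + 2^(-6) + 2^(-8) + 2^(-10) + 2^(-10)
= 0.5 + 0.5 + 0.25 + 0.125 + 0.0625 + 0.03125 + 0.015625 + 0.00390625 + 0.0009765625 + 0.0009765625
= 1.4902
Since 1.4902 > 1, prefix-free code does not exist


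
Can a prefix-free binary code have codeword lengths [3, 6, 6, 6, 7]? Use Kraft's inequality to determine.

Kraft inequality: Σ 2^(-l_i) ≤ 1 for prefix-free code
Calculating: 2^(-3) + 2^(-6) + 2^(-6) + 2^(-6) + 2^(-7)
= 0.125 + 0.015625 + 0.015625 + 0.015625 + 0.0078125
= 0.1797
Since 0.1797 ≤ 1, prefix-free code exists


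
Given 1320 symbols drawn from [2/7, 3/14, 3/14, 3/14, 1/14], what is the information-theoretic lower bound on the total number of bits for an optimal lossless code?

Entropy H = 2.2170 bits/symbol
Minimum bits = H × n = 2.2170 × 1320
= 2926.47 bits


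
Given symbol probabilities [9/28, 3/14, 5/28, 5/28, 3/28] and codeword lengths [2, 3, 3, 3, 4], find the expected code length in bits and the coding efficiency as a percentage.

Average length L = Σ p_i × l_i = 2.7857 bits
Entropy H = 2.2355 bits
Efficiency η = H/L × 100% = 80.25%


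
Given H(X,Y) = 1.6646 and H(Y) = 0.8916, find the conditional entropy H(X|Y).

Chain rule: H(X,Y) = H(X|Y) + H(Y)
H(X|Y) = H(X,Y) - H(Y) = 1.6646 - 0.8916 = 0.773 bits


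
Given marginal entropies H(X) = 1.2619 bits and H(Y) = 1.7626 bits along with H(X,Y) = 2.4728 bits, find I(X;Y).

I(X;Y) = H(X) + H(Y) - H(X,Y)
I(X;Y) = 1.2619 + 1.7626 - 2.4728 = 0.5517 bits


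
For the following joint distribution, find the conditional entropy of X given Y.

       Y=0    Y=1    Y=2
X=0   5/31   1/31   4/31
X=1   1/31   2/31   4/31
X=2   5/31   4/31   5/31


H(X|Y) = Σ_y p(y) H(X|Y=y)
  p(Y=0) = 11/31, H(X|Y=0) = 1.3486
  p(Y=1) = 7/31, H(X|Y=1) = 1.3788
  p(Y=2) = 13/31, H(X|Y=2) = 1.5766
H(X|Y) = 0.3548×1.3486 + 0.2258×1.3788 + 0.4194×1.5766 = 1.4510 bits


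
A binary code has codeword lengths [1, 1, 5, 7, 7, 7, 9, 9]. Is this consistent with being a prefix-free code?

Kraft inequality: Σ 2^(-l_i) ≤ 1 for prefix-free code
Calculating: 2^(-1) + 2^(-1) + 2^(-5) + 2^(-7) + 2^(-7) + 2^(-7) + 2^(-9) + 2^(-9)
= 0.5 + 0.5 + 0.03125 + 0.0078125 + 0.0078125 + 0.0078125 + 0.001953125 + 0.001953125
= 1.0586
Since 1.0586 > 1, prefix-free code does not exist
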